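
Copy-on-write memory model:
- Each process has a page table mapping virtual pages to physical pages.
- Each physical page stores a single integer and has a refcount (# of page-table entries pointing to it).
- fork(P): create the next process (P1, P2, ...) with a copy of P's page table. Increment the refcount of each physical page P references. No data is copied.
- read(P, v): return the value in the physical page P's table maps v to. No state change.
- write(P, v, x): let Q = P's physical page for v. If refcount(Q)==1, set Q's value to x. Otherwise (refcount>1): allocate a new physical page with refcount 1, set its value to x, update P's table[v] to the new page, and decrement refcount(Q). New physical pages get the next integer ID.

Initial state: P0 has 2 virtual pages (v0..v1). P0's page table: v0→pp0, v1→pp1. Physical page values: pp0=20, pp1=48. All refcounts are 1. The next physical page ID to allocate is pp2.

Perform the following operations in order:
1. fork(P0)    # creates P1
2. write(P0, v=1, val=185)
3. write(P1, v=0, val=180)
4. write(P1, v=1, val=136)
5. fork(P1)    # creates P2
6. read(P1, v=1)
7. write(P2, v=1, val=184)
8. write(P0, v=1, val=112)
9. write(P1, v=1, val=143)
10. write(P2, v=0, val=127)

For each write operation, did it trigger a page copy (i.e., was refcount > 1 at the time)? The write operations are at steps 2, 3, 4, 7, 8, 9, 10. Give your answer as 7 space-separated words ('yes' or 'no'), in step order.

Op 1: fork(P0) -> P1. 2 ppages; refcounts: pp0:2 pp1:2
Op 2: write(P0, v1, 185). refcount(pp1)=2>1 -> COPY to pp2. 3 ppages; refcounts: pp0:2 pp1:1 pp2:1
Op 3: write(P1, v0, 180). refcount(pp0)=2>1 -> COPY to pp3. 4 ppages; refcounts: pp0:1 pp1:1 pp2:1 pp3:1
Op 4: write(P1, v1, 136). refcount(pp1)=1 -> write in place. 4 ppages; refcounts: pp0:1 pp1:1 pp2:1 pp3:1
Op 5: fork(P1) -> P2. 4 ppages; refcounts: pp0:1 pp1:2 pp2:1 pp3:2
Op 6: read(P1, v1) -> 136. No state change.
Op 7: write(P2, v1, 184). refcount(pp1)=2>1 -> COPY to pp4. 5 ppages; refcounts: pp0:1 pp1:1 pp2:1 pp3:2 pp4:1
Op 8: write(P0, v1, 112). refcount(pp2)=1 -> write in place. 5 ppages; refcounts: pp0:1 pp1:1 pp2:1 pp3:2 pp4:1
Op 9: write(P1, v1, 143). refcount(pp1)=1 -> write in place. 5 ppages; refcounts: pp0:1 pp1:1 pp2:1 pp3:2 pp4:1
Op 10: write(P2, v0, 127). refcount(pp3)=2>1 -> COPY to pp5. 6 ppages; refcounts: pp0:1 pp1:1 pp2:1 pp3:1 pp4:1 pp5:1

yes yes no yes no no yes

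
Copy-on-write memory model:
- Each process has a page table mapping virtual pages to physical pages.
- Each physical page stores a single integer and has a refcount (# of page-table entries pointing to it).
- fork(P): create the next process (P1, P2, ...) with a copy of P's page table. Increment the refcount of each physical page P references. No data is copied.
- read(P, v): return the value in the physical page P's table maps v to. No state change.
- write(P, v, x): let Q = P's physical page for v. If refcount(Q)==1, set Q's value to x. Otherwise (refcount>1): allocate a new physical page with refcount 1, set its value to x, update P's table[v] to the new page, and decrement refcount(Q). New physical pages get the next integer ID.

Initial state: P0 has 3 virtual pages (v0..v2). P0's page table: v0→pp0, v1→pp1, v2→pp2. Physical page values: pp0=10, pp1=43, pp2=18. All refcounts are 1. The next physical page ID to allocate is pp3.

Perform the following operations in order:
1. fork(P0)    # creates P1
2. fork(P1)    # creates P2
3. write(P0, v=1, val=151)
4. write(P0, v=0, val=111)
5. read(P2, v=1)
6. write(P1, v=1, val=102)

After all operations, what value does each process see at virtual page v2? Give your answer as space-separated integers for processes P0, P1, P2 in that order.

Answer: 18 18 18

Derivation:
Op 1: fork(P0) -> P1. 3 ppages; refcounts: pp0:2 pp1:2 pp2:2
Op 2: fork(P1) -> P2. 3 ppages; refcounts: pp0:3 pp1:3 pp2:3
Op 3: write(P0, v1, 151). refcount(pp1)=3>1 -> COPY to pp3. 4 ppages; refcounts: pp0:3 pp1:2 pp2:3 pp3:1
Op 4: write(P0, v0, 111). refcount(pp0)=3>1 -> COPY to pp4. 5 ppages; refcounts: pp0:2 pp1:2 pp2:3 pp3:1 pp4:1
Op 5: read(P2, v1) -> 43. No state change.
Op 6: write(P1, v1, 102). refcount(pp1)=2>1 -> COPY to pp5. 6 ppages; refcounts: pp0:2 pp1:1 pp2:3 pp3:1 pp4:1 pp5:1
P0: v2 -> pp2 = 18
P1: v2 -> pp2 = 18
P2: v2 -> pp2 = 18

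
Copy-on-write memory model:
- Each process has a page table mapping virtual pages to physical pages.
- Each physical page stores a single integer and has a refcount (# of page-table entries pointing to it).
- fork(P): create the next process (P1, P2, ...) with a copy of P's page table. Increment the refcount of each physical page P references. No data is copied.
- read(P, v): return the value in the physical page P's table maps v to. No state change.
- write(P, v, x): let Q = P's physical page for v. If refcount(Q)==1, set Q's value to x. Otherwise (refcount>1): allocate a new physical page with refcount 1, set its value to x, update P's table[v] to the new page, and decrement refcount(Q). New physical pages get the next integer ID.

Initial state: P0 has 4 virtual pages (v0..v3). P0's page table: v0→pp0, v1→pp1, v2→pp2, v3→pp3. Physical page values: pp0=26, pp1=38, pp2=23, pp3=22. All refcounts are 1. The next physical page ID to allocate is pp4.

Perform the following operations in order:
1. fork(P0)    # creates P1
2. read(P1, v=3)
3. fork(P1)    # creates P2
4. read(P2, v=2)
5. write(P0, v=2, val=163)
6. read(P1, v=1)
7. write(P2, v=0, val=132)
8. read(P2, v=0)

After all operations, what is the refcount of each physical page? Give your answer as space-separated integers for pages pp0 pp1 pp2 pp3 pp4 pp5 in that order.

Op 1: fork(P0) -> P1. 4 ppages; refcounts: pp0:2 pp1:2 pp2:2 pp3:2
Op 2: read(P1, v3) -> 22. No state change.
Op 3: fork(P1) -> P2. 4 ppages; refcounts: pp0:3 pp1:3 pp2:3 pp3:3
Op 4: read(P2, v2) -> 23. No state change.
Op 5: write(P0, v2, 163). refcount(pp2)=3>1 -> COPY to pp4. 5 ppages; refcounts: pp0:3 pp1:3 pp2:2 pp3:3 pp4:1
Op 6: read(P1, v1) -> 38. No state change.
Op 7: write(P2, v0, 132). refcount(pp0)=3>1 -> COPY to pp5. 6 ppages; refcounts: pp0:2 pp1:3 pp2:2 pp3:3 pp4:1 pp5:1
Op 8: read(P2, v0) -> 132. No state change.

Answer: 2 3 2 3 1 1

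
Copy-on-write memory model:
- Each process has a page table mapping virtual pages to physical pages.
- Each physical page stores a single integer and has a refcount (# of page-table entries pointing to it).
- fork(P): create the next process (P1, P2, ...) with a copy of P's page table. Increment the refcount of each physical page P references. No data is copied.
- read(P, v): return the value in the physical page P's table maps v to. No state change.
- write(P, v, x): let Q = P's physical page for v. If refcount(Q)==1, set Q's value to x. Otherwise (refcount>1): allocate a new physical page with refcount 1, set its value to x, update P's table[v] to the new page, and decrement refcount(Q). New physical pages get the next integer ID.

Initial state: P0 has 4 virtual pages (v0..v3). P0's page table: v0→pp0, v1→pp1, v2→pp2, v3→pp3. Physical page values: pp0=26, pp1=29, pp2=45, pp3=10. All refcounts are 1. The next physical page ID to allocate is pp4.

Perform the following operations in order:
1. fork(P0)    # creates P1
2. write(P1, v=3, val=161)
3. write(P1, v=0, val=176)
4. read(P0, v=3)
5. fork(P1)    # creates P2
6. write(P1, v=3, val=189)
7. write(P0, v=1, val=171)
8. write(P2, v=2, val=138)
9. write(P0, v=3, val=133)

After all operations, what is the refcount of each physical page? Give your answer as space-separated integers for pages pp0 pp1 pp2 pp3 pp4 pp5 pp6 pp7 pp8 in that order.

Answer: 1 2 2 1 1 2 1 1 1

Derivation:
Op 1: fork(P0) -> P1. 4 ppages; refcounts: pp0:2 pp1:2 pp2:2 pp3:2
Op 2: write(P1, v3, 161). refcount(pp3)=2>1 -> COPY to pp4. 5 ppages; refcounts: pp0:2 pp1:2 pp2:2 pp3:1 pp4:1
Op 3: write(P1, v0, 176). refcount(pp0)=2>1 -> COPY to pp5. 6 ppages; refcounts: pp0:1 pp1:2 pp2:2 pp3:1 pp4:1 pp5:1
Op 4: read(P0, v3) -> 10. No state change.
Op 5: fork(P1) -> P2. 6 ppages; refcounts: pp0:1 pp1:3 pp2:3 pp3:1 pp4:2 pp5:2
Op 6: write(P1, v3, 189). refcount(pp4)=2>1 -> COPY to pp6. 7 ppages; refcounts: pp0:1 pp1:3 pp2:3 pp3:1 pp4:1 pp5:2 pp6:1
Op 7: write(P0, v1, 171). refcount(pp1)=3>1 -> COPY to pp7. 8 ppages; refcounts: pp0:1 pp1:2 pp2:3 pp3:1 pp4:1 pp5:2 pp6:1 pp7:1
Op 8: write(P2, v2, 138). refcount(pp2)=3>1 -> COPY to pp8. 9 ppages; refcounts: pp0:1 pp1:2 pp2:2 pp3:1 pp4:1 pp5:2 pp6:1 pp7:1 pp8:1
Op 9: write(P0, v3, 133). refcount(pp3)=1 -> write in place. 9 ppages; refcounts: pp0:1 pp1:2 pp2:2 pp3:1 pp4:1 pp5:2 pp6:1 pp7:1 pp8:1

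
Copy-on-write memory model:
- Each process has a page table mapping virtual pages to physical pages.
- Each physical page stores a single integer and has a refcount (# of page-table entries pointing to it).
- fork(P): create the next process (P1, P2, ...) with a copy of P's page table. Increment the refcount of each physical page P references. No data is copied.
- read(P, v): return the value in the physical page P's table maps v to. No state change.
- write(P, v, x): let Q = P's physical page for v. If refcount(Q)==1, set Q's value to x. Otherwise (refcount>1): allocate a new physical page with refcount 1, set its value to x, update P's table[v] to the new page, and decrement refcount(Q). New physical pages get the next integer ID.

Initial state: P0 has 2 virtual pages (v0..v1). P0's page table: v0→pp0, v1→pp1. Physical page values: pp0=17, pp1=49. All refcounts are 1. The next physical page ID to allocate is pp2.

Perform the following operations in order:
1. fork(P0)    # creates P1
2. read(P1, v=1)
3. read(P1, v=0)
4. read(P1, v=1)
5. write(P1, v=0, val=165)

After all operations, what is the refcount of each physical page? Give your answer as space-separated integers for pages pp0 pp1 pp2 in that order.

Answer: 1 2 1

Derivation:
Op 1: fork(P0) -> P1. 2 ppages; refcounts: pp0:2 pp1:2
Op 2: read(P1, v1) -> 49. No state change.
Op 3: read(P1, v0) -> 17. No state change.
Op 4: read(P1, v1) -> 49. No state change.
Op 5: write(P1, v0, 165). refcount(pp0)=2>1 -> COPY to pp2. 3 ppages; refcounts: pp0:1 pp1:2 pp2:1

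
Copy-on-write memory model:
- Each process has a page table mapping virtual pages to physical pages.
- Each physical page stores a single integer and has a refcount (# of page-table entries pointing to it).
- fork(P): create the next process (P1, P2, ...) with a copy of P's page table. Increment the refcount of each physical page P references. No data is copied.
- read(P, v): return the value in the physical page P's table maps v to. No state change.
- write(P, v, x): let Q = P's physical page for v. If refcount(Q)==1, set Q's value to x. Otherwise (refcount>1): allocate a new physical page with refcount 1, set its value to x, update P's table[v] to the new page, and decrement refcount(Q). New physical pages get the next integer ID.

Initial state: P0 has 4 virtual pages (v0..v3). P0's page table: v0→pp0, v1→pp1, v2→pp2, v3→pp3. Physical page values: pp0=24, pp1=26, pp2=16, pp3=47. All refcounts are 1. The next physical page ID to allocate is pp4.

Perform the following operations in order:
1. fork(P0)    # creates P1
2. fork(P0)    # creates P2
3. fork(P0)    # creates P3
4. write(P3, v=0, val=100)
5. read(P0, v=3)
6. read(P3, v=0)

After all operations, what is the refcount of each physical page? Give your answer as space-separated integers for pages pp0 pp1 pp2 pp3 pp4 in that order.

Op 1: fork(P0) -> P1. 4 ppages; refcounts: pp0:2 pp1:2 pp2:2 pp3:2
Op 2: fork(P0) -> P2. 4 ppages; refcounts: pp0:3 pp1:3 pp2:3 pp3:3
Op 3: fork(P0) -> P3. 4 ppages; refcounts: pp0:4 pp1:4 pp2:4 pp3:4
Op 4: write(P3, v0, 100). refcount(pp0)=4>1 -> COPY to pp4. 5 ppages; refcounts: pp0:3 pp1:4 pp2:4 pp3:4 pp4:1
Op 5: read(P0, v3) -> 47. No state change.
Op 6: read(P3, v0) -> 100. No state change.

Answer: 3 4 4 4 1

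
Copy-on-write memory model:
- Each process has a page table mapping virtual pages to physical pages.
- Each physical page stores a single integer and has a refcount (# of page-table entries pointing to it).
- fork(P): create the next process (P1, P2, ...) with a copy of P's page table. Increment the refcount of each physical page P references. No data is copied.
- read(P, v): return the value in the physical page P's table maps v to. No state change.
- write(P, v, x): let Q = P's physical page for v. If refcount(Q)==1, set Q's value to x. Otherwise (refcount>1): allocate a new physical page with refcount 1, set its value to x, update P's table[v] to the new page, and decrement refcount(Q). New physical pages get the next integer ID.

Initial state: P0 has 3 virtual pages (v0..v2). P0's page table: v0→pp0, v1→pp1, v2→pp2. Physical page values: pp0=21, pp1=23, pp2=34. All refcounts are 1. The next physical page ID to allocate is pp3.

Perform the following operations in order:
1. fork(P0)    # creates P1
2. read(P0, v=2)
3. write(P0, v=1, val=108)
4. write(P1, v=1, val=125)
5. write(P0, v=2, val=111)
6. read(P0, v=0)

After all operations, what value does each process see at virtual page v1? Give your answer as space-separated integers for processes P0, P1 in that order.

Answer: 108 125

Derivation:
Op 1: fork(P0) -> P1. 3 ppages; refcounts: pp0:2 pp1:2 pp2:2
Op 2: read(P0, v2) -> 34. No state change.
Op 3: write(P0, v1, 108). refcount(pp1)=2>1 -> COPY to pp3. 4 ppages; refcounts: pp0:2 pp1:1 pp2:2 pp3:1
Op 4: write(P1, v1, 125). refcount(pp1)=1 -> write in place. 4 ppages; refcounts: pp0:2 pp1:1 pp2:2 pp3:1
Op 5: write(P0, v2, 111). refcount(pp2)=2>1 -> COPY to pp4. 5 ppages; refcounts: pp0:2 pp1:1 pp2:1 pp3:1 pp4:1
Op 6: read(P0, v0) -> 21. No state change.
P0: v1 -> pp3 = 108
P1: v1 -> pp1 = 125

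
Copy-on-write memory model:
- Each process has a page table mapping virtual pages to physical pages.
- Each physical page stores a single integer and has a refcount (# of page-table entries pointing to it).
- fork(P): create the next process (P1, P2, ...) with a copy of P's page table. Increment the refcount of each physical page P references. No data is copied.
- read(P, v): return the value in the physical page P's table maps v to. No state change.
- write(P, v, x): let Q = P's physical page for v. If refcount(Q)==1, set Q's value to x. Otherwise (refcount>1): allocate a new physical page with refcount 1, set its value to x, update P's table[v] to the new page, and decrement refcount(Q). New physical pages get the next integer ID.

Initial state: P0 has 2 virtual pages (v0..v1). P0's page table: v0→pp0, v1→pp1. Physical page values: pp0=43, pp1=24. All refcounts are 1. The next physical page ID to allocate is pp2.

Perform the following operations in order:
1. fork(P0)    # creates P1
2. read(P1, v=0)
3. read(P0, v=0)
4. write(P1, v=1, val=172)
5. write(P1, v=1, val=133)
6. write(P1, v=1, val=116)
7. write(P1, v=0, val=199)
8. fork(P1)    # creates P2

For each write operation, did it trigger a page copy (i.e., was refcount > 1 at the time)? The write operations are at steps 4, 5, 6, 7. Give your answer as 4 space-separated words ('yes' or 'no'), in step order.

Op 1: fork(P0) -> P1. 2 ppages; refcounts: pp0:2 pp1:2
Op 2: read(P1, v0) -> 43. No state change.
Op 3: read(P0, v0) -> 43. No state change.
Op 4: write(P1, v1, 172). refcount(pp1)=2>1 -> COPY to pp2. 3 ppages; refcounts: pp0:2 pp1:1 pp2:1
Op 5: write(P1, v1, 133). refcount(pp2)=1 -> write in place. 3 ppages; refcounts: pp0:2 pp1:1 pp2:1
Op 6: write(P1, v1, 116). refcount(pp2)=1 -> write in place. 3 ppages; refcounts: pp0:2 pp1:1 pp2:1
Op 7: write(P1, v0, 199). refcount(pp0)=2>1 -> COPY to pp3. 4 ppages; refcounts: pp0:1 pp1:1 pp2:1 pp3:1
Op 8: fork(P1) -> P2. 4 ppages; refcounts: pp0:1 pp1:1 pp2:2 pp3:2

yes no no yes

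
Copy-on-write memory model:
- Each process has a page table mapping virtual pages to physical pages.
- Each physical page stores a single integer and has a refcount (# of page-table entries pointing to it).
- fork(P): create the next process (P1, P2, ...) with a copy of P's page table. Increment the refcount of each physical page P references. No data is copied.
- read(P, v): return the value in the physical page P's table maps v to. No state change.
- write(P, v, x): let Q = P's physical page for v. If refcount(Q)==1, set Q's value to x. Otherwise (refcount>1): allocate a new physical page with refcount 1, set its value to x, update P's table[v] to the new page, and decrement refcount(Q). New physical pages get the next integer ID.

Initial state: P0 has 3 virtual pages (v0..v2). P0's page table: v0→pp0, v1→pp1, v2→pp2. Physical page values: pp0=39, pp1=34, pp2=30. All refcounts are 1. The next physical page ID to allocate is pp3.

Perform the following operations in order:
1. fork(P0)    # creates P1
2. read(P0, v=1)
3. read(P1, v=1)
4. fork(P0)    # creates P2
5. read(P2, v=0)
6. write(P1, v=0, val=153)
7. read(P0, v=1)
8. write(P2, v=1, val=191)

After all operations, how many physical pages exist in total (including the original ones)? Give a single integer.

Op 1: fork(P0) -> P1. 3 ppages; refcounts: pp0:2 pp1:2 pp2:2
Op 2: read(P0, v1) -> 34. No state change.
Op 3: read(P1, v1) -> 34. No state change.
Op 4: fork(P0) -> P2. 3 ppages; refcounts: pp0:3 pp1:3 pp2:3
Op 5: read(P2, v0) -> 39. No state change.
Op 6: write(P1, v0, 153). refcount(pp0)=3>1 -> COPY to pp3. 4 ppages; refcounts: pp0:2 pp1:3 pp2:3 pp3:1
Op 7: read(P0, v1) -> 34. No state change.
Op 8: write(P2, v1, 191). refcount(pp1)=3>1 -> COPY to pp4. 5 ppages; refcounts: pp0:2 pp1:2 pp2:3 pp3:1 pp4:1

Answer: 5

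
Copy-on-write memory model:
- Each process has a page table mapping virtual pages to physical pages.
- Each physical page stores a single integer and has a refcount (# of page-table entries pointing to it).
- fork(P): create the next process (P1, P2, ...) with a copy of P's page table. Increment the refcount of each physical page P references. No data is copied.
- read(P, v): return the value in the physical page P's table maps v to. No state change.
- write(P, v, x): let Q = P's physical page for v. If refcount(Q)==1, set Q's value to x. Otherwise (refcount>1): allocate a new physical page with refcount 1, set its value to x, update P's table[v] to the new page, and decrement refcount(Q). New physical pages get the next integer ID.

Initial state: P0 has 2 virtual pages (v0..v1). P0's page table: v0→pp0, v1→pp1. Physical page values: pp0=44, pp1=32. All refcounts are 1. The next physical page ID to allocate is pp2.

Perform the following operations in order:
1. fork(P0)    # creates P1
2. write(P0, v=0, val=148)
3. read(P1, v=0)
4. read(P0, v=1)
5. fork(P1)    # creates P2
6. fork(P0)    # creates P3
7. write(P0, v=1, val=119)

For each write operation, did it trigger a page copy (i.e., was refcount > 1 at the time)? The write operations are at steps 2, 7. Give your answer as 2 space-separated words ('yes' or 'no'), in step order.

Op 1: fork(P0) -> P1. 2 ppages; refcounts: pp0:2 pp1:2
Op 2: write(P0, v0, 148). refcount(pp0)=2>1 -> COPY to pp2. 3 ppages; refcounts: pp0:1 pp1:2 pp2:1
Op 3: read(P1, v0) -> 44. No state change.
Op 4: read(P0, v1) -> 32. No state change.
Op 5: fork(P1) -> P2. 3 ppages; refcounts: pp0:2 pp1:3 pp2:1
Op 6: fork(P0) -> P3. 3 ppages; refcounts: pp0:2 pp1:4 pp2:2
Op 7: write(P0, v1, 119). refcount(pp1)=4>1 -> COPY to pp3. 4 ppages; refcounts: pp0:2 pp1:3 pp2:2 pp3:1

yes yes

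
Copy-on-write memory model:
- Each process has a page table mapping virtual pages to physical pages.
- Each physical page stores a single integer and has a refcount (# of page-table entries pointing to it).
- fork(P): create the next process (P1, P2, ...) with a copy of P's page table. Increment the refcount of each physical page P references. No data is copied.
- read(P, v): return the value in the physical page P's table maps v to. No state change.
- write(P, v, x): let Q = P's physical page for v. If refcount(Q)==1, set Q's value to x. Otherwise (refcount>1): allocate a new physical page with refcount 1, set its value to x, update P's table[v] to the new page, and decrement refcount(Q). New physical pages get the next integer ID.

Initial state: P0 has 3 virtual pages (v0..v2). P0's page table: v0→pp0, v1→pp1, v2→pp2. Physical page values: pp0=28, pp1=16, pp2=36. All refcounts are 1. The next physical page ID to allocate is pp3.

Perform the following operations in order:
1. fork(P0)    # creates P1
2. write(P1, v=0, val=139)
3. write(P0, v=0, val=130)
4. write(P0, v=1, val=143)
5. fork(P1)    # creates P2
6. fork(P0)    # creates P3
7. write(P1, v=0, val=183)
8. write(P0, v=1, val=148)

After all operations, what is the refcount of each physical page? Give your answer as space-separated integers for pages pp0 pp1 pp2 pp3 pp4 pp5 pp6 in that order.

Op 1: fork(P0) -> P1. 3 ppages; refcounts: pp0:2 pp1:2 pp2:2
Op 2: write(P1, v0, 139). refcount(pp0)=2>1 -> COPY to pp3. 4 ppages; refcounts: pp0:1 pp1:2 pp2:2 pp3:1
Op 3: write(P0, v0, 130). refcount(pp0)=1 -> write in place. 4 ppages; refcounts: pp0:1 pp1:2 pp2:2 pp3:1
Op 4: write(P0, v1, 143). refcount(pp1)=2>1 -> COPY to pp4. 5 ppages; refcounts: pp0:1 pp1:1 pp2:2 pp3:1 pp4:1
Op 5: fork(P1) -> P2. 5 ppages; refcounts: pp0:1 pp1:2 pp2:3 pp3:2 pp4:1
Op 6: fork(P0) -> P3. 5 ppages; refcounts: pp0:2 pp1:2 pp2:4 pp3:2 pp4:2
Op 7: write(P1, v0, 183). refcount(pp3)=2>1 -> COPY to pp5. 6 ppages; refcounts: pp0:2 pp1:2 pp2:4 pp3:1 pp4:2 pp5:1
Op 8: write(P0, v1, 148). refcount(pp4)=2>1 -> COPY to pp6. 7 ppages; refcounts: pp0:2 pp1:2 pp2:4 pp3:1 pp4:1 pp5:1 pp6:1

Answer: 2 2 4 1 1 1 1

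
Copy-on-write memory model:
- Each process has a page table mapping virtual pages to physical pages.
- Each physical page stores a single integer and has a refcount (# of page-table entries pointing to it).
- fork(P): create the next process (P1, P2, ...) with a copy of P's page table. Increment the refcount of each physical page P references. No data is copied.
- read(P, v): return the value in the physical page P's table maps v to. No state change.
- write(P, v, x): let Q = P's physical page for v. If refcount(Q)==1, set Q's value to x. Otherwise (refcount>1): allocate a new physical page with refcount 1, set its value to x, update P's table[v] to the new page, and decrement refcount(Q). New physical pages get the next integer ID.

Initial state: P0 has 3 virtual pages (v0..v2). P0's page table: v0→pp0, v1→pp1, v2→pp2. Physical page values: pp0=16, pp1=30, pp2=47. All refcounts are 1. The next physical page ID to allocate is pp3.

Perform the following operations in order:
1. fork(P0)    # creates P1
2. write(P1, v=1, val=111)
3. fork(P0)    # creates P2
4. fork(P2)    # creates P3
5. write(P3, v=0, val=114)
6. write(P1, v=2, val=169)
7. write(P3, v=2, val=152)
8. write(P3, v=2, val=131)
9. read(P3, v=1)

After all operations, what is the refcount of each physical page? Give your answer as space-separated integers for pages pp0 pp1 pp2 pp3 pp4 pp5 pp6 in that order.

Op 1: fork(P0) -> P1. 3 ppages; refcounts: pp0:2 pp1:2 pp2:2
Op 2: write(P1, v1, 111). refcount(pp1)=2>1 -> COPY to pp3. 4 ppages; refcounts: pp0:2 pp1:1 pp2:2 pp3:1
Op 3: fork(P0) -> P2. 4 ppages; refcounts: pp0:3 pp1:2 pp2:3 pp3:1
Op 4: fork(P2) -> P3. 4 ppages; refcounts: pp0:4 pp1:3 pp2:4 pp3:1
Op 5: write(P3, v0, 114). refcount(pp0)=4>1 -> COPY to pp4. 5 ppages; refcounts: pp0:3 pp1:3 pp2:4 pp3:1 pp4:1
Op 6: write(P1, v2, 169). refcount(pp2)=4>1 -> COPY to pp5. 6 ppages; refcounts: pp0:3 pp1:3 pp2:3 pp3:1 pp4:1 pp5:1
Op 7: write(P3, v2, 152). refcount(pp2)=3>1 -> COPY to pp6. 7 ppages; refcounts: pp0:3 pp1:3 pp2:2 pp3:1 pp4:1 pp5:1 pp6:1
Op 8: write(P3, v2, 131). refcount(pp6)=1 -> write in place. 7 ppages; refcounts: pp0:3 pp1:3 pp2:2 pp3:1 pp4:1 pp5:1 pp6:1
Op 9: read(P3, v1) -> 30. No state change.

Answer: 3 3 2 1 1 1 1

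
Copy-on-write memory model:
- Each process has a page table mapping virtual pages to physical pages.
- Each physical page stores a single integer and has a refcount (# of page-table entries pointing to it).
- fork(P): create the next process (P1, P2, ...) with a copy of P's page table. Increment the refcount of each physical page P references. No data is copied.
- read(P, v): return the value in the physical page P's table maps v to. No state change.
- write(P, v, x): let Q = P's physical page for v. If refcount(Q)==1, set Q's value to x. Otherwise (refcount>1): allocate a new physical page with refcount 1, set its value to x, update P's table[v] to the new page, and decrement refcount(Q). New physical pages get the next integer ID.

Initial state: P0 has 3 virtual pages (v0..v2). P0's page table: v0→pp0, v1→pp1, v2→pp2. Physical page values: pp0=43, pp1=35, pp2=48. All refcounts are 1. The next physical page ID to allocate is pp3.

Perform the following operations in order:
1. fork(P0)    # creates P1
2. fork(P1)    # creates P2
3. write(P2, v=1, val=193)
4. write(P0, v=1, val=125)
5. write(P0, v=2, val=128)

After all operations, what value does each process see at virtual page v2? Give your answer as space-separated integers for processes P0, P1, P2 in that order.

Answer: 128 48 48

Derivation:
Op 1: fork(P0) -> P1. 3 ppages; refcounts: pp0:2 pp1:2 pp2:2
Op 2: fork(P1) -> P2. 3 ppages; refcounts: pp0:3 pp1:3 pp2:3
Op 3: write(P2, v1, 193). refcount(pp1)=3>1 -> COPY to pp3. 4 ppages; refcounts: pp0:3 pp1:2 pp2:3 pp3:1
Op 4: write(P0, v1, 125). refcount(pp1)=2>1 -> COPY to pp4. 5 ppages; refcounts: pp0:3 pp1:1 pp2:3 pp3:1 pp4:1
Op 5: write(P0, v2, 128). refcount(pp2)=3>1 -> COPY to pp5. 6 ppages; refcounts: pp0:3 pp1:1 pp2:2 pp3:1 pp4:1 pp5:1
P0: v2 -> pp5 = 128
P1: v2 -> pp2 = 48
P2: v2 -> pp2 = 48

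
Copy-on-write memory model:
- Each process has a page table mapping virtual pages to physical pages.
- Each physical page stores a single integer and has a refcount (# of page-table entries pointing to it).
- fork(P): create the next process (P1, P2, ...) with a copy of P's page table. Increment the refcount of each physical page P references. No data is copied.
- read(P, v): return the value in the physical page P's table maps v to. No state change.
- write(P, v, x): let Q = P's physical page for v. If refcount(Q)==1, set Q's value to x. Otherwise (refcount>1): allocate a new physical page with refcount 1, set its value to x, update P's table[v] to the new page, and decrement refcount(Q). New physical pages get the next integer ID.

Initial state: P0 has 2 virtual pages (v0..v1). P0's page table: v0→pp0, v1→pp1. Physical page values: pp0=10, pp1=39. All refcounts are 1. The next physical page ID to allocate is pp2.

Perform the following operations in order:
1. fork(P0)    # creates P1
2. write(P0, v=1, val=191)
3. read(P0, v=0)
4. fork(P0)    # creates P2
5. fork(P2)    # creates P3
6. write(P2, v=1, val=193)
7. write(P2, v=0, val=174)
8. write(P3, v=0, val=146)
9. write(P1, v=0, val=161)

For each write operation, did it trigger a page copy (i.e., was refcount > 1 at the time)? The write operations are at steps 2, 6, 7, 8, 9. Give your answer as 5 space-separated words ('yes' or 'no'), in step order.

Op 1: fork(P0) -> P1. 2 ppages; refcounts: pp0:2 pp1:2
Op 2: write(P0, v1, 191). refcount(pp1)=2>1 -> COPY to pp2. 3 ppages; refcounts: pp0:2 pp1:1 pp2:1
Op 3: read(P0, v0) -> 10. No state change.
Op 4: fork(P0) -> P2. 3 ppages; refcounts: pp0:3 pp1:1 pp2:2
Op 5: fork(P2) -> P3. 3 ppages; refcounts: pp0:4 pp1:1 pp2:3
Op 6: write(P2, v1, 193). refcount(pp2)=3>1 -> COPY to pp3. 4 ppages; refcounts: pp0:4 pp1:1 pp2:2 pp3:1
Op 7: write(P2, v0, 174). refcount(pp0)=4>1 -> COPY to pp4. 5 ppages; refcounts: pp0:3 pp1:1 pp2:2 pp3:1 pp4:1
Op 8: write(P3, v0, 146). refcount(pp0)=3>1 -> COPY to pp5. 6 ppages; refcounts: pp0:2 pp1:1 pp2:2 pp3:1 pp4:1 pp5:1
Op 9: write(P1, v0, 161). refcount(pp0)=2>1 -> COPY to pp6. 7 ppages; refcounts: pp0:1 pp1:1 pp2:2 pp3:1 pp4:1 pp5:1 pp6:1

yes yes yes yes yes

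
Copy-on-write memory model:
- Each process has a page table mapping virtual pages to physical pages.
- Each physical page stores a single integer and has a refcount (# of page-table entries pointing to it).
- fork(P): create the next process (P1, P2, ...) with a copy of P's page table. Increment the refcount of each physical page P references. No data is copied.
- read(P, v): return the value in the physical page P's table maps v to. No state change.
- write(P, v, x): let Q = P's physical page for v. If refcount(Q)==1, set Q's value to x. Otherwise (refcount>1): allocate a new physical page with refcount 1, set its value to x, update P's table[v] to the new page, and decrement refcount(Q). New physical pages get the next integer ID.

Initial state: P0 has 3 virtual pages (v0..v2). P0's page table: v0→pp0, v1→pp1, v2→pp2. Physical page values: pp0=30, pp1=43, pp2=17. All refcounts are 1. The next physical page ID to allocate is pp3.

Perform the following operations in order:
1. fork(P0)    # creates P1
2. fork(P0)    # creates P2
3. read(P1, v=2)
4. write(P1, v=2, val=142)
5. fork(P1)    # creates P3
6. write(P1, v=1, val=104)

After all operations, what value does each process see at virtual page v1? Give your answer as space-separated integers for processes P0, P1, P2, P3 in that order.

Op 1: fork(P0) -> P1. 3 ppages; refcounts: pp0:2 pp1:2 pp2:2
Op 2: fork(P0) -> P2. 3 ppages; refcounts: pp0:3 pp1:3 pp2:3
Op 3: read(P1, v2) -> 17. No state change.
Op 4: write(P1, v2, 142). refcount(pp2)=3>1 -> COPY to pp3. 4 ppages; refcounts: pp0:3 pp1:3 pp2:2 pp3:1
Op 5: fork(P1) -> P3. 4 ppages; refcounts: pp0:4 pp1:4 pp2:2 pp3:2
Op 6: write(P1, v1, 104). refcount(pp1)=4>1 -> COPY to pp4. 5 ppages; refcounts: pp0:4 pp1:3 pp2:2 pp3:2 pp4:1
P0: v1 -> pp1 = 43
P1: v1 -> pp4 = 104
P2: v1 -> pp1 = 43
P3: v1 -> pp1 = 43

Answer: 43 104 43 43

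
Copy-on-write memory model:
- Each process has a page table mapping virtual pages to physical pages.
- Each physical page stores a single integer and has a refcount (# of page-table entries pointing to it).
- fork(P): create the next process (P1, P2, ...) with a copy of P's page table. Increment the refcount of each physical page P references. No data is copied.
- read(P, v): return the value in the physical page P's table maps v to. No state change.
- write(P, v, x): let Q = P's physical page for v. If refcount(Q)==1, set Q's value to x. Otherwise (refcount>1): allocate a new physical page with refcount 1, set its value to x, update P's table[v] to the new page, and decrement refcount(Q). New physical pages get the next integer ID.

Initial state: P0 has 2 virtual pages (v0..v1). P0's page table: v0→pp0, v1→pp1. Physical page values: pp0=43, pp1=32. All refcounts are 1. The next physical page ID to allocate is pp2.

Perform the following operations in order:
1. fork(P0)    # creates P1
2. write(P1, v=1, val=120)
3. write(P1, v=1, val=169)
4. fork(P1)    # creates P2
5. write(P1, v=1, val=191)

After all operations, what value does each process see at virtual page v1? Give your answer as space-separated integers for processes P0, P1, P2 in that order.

Op 1: fork(P0) -> P1. 2 ppages; refcounts: pp0:2 pp1:2
Op 2: write(P1, v1, 120). refcount(pp1)=2>1 -> COPY to pp2. 3 ppages; refcounts: pp0:2 pp1:1 pp2:1
Op 3: write(P1, v1, 169). refcount(pp2)=1 -> write in place. 3 ppages; refcounts: pp0:2 pp1:1 pp2:1
Op 4: fork(P1) -> P2. 3 ppages; refcounts: pp0:3 pp1:1 pp2:2
Op 5: write(P1, v1, 191). refcount(pp2)=2>1 -> COPY to pp3. 4 ppages; refcounts: pp0:3 pp1:1 pp2:1 pp3:1
P0: v1 -> pp1 = 32
P1: v1 -> pp3 = 191
P2: v1 -> pp2 = 169

Answer: 32 191 169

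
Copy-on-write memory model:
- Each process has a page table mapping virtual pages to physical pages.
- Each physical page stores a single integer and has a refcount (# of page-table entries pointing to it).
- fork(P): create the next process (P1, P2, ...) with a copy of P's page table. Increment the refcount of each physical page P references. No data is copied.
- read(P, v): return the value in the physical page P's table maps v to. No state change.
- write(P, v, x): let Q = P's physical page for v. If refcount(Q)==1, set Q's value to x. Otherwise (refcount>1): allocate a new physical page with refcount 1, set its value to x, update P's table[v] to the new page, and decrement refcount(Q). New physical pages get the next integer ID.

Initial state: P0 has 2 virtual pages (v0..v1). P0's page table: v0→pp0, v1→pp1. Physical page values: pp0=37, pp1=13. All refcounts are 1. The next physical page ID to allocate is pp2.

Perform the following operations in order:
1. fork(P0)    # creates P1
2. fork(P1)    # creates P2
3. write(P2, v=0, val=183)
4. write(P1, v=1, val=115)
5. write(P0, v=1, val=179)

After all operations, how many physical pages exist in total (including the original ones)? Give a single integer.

Op 1: fork(P0) -> P1. 2 ppages; refcounts: pp0:2 pp1:2
Op 2: fork(P1) -> P2. 2 ppages; refcounts: pp0:3 pp1:3
Op 3: write(P2, v0, 183). refcount(pp0)=3>1 -> COPY to pp2. 3 ppages; refcounts: pp0:2 pp1:3 pp2:1
Op 4: write(P1, v1, 115). refcount(pp1)=3>1 -> COPY to pp3. 4 ppages; refcounts: pp0:2 pp1:2 pp2:1 pp3:1
Op 5: write(P0, v1, 179). refcount(pp1)=2>1 -> COPY to pp4. 5 ppages; refcounts: pp0:2 pp1:1 pp2:1 pp3:1 pp4:1

Answer: 5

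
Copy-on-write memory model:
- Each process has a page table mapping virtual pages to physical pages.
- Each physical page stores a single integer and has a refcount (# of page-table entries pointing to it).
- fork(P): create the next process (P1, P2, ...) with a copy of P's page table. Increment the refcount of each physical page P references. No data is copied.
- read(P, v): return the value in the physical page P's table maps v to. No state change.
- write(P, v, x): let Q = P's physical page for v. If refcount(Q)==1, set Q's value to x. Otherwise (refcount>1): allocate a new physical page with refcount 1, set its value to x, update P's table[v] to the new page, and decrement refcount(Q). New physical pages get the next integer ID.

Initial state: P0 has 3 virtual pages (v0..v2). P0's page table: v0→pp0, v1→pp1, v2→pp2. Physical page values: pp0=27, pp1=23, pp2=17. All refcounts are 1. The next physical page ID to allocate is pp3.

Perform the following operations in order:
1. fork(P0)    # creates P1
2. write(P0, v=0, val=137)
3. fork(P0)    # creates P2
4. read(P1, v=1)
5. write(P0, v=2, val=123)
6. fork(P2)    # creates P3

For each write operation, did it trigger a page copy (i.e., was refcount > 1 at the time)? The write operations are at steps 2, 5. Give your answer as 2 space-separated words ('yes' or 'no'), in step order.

Op 1: fork(P0) -> P1. 3 ppages; refcounts: pp0:2 pp1:2 pp2:2
Op 2: write(P0, v0, 137). refcount(pp0)=2>1 -> COPY to pp3. 4 ppages; refcounts: pp0:1 pp1:2 pp2:2 pp3:1
Op 3: fork(P0) -> P2. 4 ppages; refcounts: pp0:1 pp1:3 pp2:3 pp3:2
Op 4: read(P1, v1) -> 23. No state change.
Op 5: write(P0, v2, 123). refcount(pp2)=3>1 -> COPY to pp4. 5 ppages; refcounts: pp0:1 pp1:3 pp2:2 pp3:2 pp4:1
Op 6: fork(P2) -> P3. 5 ppages; refcounts: pp0:1 pp1:4 pp2:3 pp3:3 pp4:1

yes yes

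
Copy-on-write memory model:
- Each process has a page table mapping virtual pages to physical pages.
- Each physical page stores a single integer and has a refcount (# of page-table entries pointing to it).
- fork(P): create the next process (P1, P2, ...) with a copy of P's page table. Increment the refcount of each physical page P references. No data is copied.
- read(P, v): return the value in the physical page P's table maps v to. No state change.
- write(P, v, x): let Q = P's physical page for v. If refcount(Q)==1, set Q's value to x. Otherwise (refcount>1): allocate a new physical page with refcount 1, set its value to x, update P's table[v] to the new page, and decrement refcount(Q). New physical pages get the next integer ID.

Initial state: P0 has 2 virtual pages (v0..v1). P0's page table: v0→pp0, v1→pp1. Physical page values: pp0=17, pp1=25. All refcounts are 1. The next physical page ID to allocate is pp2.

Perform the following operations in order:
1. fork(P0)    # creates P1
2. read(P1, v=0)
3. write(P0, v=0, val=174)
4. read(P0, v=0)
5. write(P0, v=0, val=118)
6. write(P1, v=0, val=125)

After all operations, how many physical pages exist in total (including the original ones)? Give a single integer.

Op 1: fork(P0) -> P1. 2 ppages; refcounts: pp0:2 pp1:2
Op 2: read(P1, v0) -> 17. No state change.
Op 3: write(P0, v0, 174). refcount(pp0)=2>1 -> COPY to pp2. 3 ppages; refcounts: pp0:1 pp1:2 pp2:1
Op 4: read(P0, v0) -> 174. No state change.
Op 5: write(P0, v0, 118). refcount(pp2)=1 -> write in place. 3 ppages; refcounts: pp0:1 pp1:2 pp2:1
Op 6: write(P1, v0, 125). refcount(pp0)=1 -> write in place. 3 ppages; refcounts: pp0:1 pp1:2 pp2:1

Answer: 3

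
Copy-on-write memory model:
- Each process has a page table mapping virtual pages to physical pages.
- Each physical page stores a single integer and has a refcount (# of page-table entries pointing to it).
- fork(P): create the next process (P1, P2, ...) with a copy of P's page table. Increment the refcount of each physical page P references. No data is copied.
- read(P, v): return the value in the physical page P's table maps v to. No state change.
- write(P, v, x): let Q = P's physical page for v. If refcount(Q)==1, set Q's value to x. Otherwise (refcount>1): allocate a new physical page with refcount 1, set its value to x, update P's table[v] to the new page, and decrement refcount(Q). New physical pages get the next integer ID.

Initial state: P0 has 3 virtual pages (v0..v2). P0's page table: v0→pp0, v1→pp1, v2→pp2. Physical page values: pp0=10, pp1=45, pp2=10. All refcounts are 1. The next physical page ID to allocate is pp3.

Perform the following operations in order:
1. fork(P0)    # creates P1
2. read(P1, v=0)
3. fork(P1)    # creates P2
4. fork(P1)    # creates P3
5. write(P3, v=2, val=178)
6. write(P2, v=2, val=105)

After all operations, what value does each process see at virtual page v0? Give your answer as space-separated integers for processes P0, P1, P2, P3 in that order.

Answer: 10 10 10 10

Derivation:
Op 1: fork(P0) -> P1. 3 ppages; refcounts: pp0:2 pp1:2 pp2:2
Op 2: read(P1, v0) -> 10. No state change.
Op 3: fork(P1) -> P2. 3 ppages; refcounts: pp0:3 pp1:3 pp2:3
Op 4: fork(P1) -> P3. 3 ppages; refcounts: pp0:4 pp1:4 pp2:4
Op 5: write(P3, v2, 178). refcount(pp2)=4>1 -> COPY to pp3. 4 ppages; refcounts: pp0:4 pp1:4 pp2:3 pp3:1
Op 6: write(P2, v2, 105). refcount(pp2)=3>1 -> COPY to pp4. 5 ppages; refcounts: pp0:4 pp1:4 pp2:2 pp3:1 pp4:1
P0: v0 -> pp0 = 10
P1: v0 -> pp0 = 10
P2: v0 -> pp0 = 10
P3: v0 -> pp0 = 10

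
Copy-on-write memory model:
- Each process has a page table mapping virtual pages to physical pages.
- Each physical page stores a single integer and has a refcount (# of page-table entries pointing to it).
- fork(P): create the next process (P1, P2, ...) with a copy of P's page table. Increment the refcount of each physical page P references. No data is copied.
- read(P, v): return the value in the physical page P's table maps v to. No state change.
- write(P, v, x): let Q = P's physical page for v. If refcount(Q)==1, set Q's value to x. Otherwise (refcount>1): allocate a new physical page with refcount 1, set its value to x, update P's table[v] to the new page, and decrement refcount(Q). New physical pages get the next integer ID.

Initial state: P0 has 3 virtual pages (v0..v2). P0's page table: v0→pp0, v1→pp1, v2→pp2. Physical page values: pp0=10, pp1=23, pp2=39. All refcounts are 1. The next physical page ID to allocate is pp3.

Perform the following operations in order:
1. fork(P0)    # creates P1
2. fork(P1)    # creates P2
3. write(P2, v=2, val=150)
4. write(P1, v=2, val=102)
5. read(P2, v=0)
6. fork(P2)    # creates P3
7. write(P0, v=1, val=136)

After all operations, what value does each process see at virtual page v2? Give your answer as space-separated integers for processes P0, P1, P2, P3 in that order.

Answer: 39 102 150 150

Derivation:
Op 1: fork(P0) -> P1. 3 ppages; refcounts: pp0:2 pp1:2 pp2:2
Op 2: fork(P1) -> P2. 3 ppages; refcounts: pp0:3 pp1:3 pp2:3
Op 3: write(P2, v2, 150). refcount(pp2)=3>1 -> COPY to pp3. 4 ppages; refcounts: pp0:3 pp1:3 pp2:2 pp3:1
Op 4: write(P1, v2, 102). refcount(pp2)=2>1 -> COPY to pp4. 5 ppages; refcounts: pp0:3 pp1:3 pp2:1 pp3:1 pp4:1
Op 5: read(P2, v0) -> 10. No state change.
Op 6: fork(P2) -> P3. 5 ppages; refcounts: pp0:4 pp1:4 pp2:1 pp3:2 pp4:1
Op 7: write(P0, v1, 136). refcount(pp1)=4>1 -> COPY to pp5. 6 ppages; refcounts: pp0:4 pp1:3 pp2:1 pp3:2 pp4:1 pp5:1
P0: v2 -> pp2 = 39
P1: v2 -> pp4 = 102
P2: v2 -> pp3 = 150
P3: v2 -> pp3 = 150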